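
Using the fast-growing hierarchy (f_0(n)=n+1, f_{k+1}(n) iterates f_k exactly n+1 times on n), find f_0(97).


f_0(97) = 97 + 1 = 98

98


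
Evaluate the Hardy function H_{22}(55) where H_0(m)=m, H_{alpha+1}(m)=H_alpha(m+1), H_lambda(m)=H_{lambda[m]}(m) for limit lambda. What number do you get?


H_22(55):
For finite ordinals k, H_k(n) = n + k (each successor step adds 1).
H_22(55) = 55 + 22 = 77

77


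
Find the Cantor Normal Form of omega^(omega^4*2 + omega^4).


omega^(omega^4*2 + omega^4):
Both terms of the exponent have the same exponent 4, so they merge: omega^4*2 + omega^4 = omega^4*(2+1) = omega^4*3.
omega raised to a CNF ordinal is a single CNF term: Result = omega^(omega^4*3)

omega^(omega^4*3)


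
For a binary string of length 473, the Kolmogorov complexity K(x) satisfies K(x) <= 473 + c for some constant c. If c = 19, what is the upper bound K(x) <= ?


K(x) <= |x| + c = 473 + 19 = 492

492


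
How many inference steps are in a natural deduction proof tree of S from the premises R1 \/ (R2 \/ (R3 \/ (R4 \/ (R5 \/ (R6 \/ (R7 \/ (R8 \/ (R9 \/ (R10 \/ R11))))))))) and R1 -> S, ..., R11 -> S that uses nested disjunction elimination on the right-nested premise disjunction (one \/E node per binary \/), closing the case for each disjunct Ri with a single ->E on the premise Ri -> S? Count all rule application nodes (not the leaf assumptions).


The premise R1 \/ (R2 \/ (R3 \/ (R4 \/ (R5 \/ (R6 \/ (R7 \/ (R8 \/ (R9 \/ (R10 \/ R11))))))))) contains 11 disjuncts, hence 10 binary \/ connectives.
- Each binary \/ is eliminated once: 10 \/E nodes.
- Each of the 11 cases Ri derives S by one ->E with Ri -> S: 11 ->E nodes.
Total = 10 + 11 = 21

21


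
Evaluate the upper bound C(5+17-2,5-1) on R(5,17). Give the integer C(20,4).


R(5,17) <= C(5+17-2, 5-1) = C(20, 4)
C(20, 4) = 20! / (4! * 16!)
= 4845

4845


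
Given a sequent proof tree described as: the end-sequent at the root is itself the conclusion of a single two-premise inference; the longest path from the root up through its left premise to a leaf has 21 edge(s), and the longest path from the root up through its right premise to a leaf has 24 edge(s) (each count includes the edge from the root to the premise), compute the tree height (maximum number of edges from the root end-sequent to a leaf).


Longest path through the left premise: 21 edges (measured from the branching sequent)
Longest path through the right premise: 24 edges
Height of the subtree rooted at the branching sequent: max(21, 24) = 24
The branching sequent is the root itself.
Total height = 24

24


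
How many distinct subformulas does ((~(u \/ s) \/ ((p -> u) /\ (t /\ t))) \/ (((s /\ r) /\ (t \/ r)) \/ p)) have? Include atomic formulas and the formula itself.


Formula: ((~(u \/ s) \/ ((p -> u) /\ (t /\ t))) \/ (((s /\ r) /\ (t \/ r)) \/ p))
Subformulas found:
  1. r
  2. u
  3. s
  4. t
  5. p
  6. (p -> u)
  7. (t \/ r)
  8. (t /\ t)
  9. (s /\ r)
  10. (u \/ s)
  11. ~(u \/ s)
  12. ((s /\ r) /\ (t \/ r))
  13. ((p -> u) /\ (t /\ t))
  14. (((s /\ r) /\ (t \/ r)) \/ p)
  15. (~(u \/ s) \/ ((p -> u) /\ (t /\ t)))
  16. ((~(u \/ s) \/ ((p -> u) /\ (t /\ t))) \/ (((s /\ r) /\ (t \/ r)) \/ p))
Total distinct subformulas = 16

16


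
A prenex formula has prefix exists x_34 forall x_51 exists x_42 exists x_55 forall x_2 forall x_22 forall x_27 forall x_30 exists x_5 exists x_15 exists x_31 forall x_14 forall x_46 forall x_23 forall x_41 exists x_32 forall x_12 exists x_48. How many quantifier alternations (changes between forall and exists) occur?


Walk the prefix and count type changes:
  position 1: exists -> forall <-- alternation
  position 2: forall -> exists <-- alternation
  position 3: exists -> exists
  position 4: exists -> forall <-- alternation
  position 5: forall -> forall
  position 6: forall -> forall
  position 7: forall -> forall
  position 8: forall -> exists <-- alternation
  position 9: exists -> exists
  position 10: exists -> exists
  position 11: exists -> forall <-- alternation
  position 12: forall -> forall
  position 13: forall -> forall
  position 14: forall -> forall
  position 15: forall -> exists <-- alternation
  position 16: exists -> forall <-- alternation
  position 17: forall -> exists <-- alternation
Total alternations = 8

8


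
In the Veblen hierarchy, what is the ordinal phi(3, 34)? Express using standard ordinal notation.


phi(3, 34):
phi(3, beta) = eta_beta (the beta-th eta number, fixed point of zeta).
phi(3, 34) = eta_34

eta_34


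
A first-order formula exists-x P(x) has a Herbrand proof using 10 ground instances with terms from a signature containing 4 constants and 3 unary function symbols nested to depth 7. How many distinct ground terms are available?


Herbrand terms by depth:
Depth 0: 4 constants
Depth 1: 12 new terms (running total: 16)
Depth 2: 36 new terms (running total: 52)
Depth 3: 108 new terms (running total: 160)
Depth 4: 324 new terms (running total: 484)
Depth 5: 972 new terms (running total: 1456)
Depth 6: 2916 new terms (running total: 4372)
Depth 7: 8748 new terms (running total: 13120)
Total distinct ground terms = 13120

13120


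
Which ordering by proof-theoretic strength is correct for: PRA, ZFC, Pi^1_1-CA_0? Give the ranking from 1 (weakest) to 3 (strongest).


Ordering by consistency strength:
1. PRA
2. Pi^1_1-CA_0
3. ZFC


PRA=1, ZFC=3, Pi^1_1-CA_0=2


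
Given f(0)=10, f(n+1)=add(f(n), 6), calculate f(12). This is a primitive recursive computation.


f(0) = 10
f(1) = add(f(0), 6) = add(10, 6) = 16
f(2) = add(f(1), 6) = add(16, 6) = 22
f(3) = add(f(2), 6) = add(22, 6) = 28
f(4) = add(f(3), 6) = add(28, 6) = 34
f(5) = add(f(4), 6) = add(34, 6) = 40
f(6) = add(f(5), 6) = add(40, 6) = 46
f(7) = add(f(6), 6) = add(46, 6) = 52
f(8) = add(f(7), 6) = add(52, 6) = 58
f(9) = add(f(8), 6) = add(58, 6) = 64
f(10) = add(f(9), 6) = add(64, 6) = 70
f(11) = add(f(10), 6) = add(70, 6) = 76
f(12) = add(f(11), 6) = add(76, 6) = 82


82


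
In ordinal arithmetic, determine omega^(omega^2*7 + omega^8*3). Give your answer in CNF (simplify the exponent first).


omega^(omega^2*7 + omega^8*3):
In ordinal addition a term is absorbed by a following term of strictly larger exponent: 2 < 8, so omega^2*7 + omega^8*3 = omega^8*3.
omega raised to a CNF ordinal is a single CNF term: Result = omega^(omega^8*3)

omega^(omega^8*3)


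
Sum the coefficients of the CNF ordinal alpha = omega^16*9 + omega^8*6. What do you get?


CNF: omega^16*9 + omega^8*6
Coefficients: 9 + 6 = 15

15


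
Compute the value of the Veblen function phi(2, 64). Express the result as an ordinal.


phi(2, 64):
phi(2, beta) = zeta_beta (the beta-th zeta number, fixed point of epsilon).
phi(2, 64) = zeta_64

zeta_64


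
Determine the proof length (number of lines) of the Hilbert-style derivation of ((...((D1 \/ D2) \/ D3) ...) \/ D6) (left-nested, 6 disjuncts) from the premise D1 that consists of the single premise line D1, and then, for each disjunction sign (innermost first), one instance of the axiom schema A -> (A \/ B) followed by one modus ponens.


Building the left-nested 6-ary disjunction from D1:
- 1 premise line (D1)
- 6 disjuncts means 5 disjunction signs; each needs 1 axiom instance + 1 MP = 2 lines: 2 * 5 = 10
Total = 1 + 10 = 11 lines.

11


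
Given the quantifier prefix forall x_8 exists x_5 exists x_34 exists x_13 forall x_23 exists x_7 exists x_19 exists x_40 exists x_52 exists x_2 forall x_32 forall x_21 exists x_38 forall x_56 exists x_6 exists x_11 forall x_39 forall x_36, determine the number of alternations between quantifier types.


Walk the prefix and count type changes:
  position 1: forall -> exists <-- alternation
  position 2: exists -> exists
  position 3: exists -> exists
  position 4: exists -> forall <-- alternation
  position 5: forall -> exists <-- alternation
  position 6: exists -> exists
  position 7: exists -> exists
  position 8: exists -> exists
  position 9: exists -> exists
  position 10: exists -> forall <-- alternation
  position 11: forall -> forall
  position 12: forall -> exists <-- alternation
  position 13: exists -> forall <-- alternation
  position 14: forall -> exists <-- alternation
  position 15: exists -> exists
  position 16: exists -> forall <-- alternation
  position 17: forall -> forall
Total alternations = 8

8


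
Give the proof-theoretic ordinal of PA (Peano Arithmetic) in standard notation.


The proof-theoretic ordinal of PA (Peano Arithmetic) is a standard result in ordinal analysis.
This ordinal is the supremum of order types of primitive recursive well-orderings
that the theory can prove to be well-ordered.
For PA (Peano Arithmetic), the proof-theoretic ordinal is epsilon_0.

epsilon_0


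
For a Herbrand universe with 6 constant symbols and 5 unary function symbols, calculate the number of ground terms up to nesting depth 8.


Herbrand terms by depth:
Depth 0: 6 constants
Depth 1: 30 new terms (running total: 36)
Depth 2: 150 new terms (running total: 186)
Depth 3: 750 new terms (running total: 936)
Depth 4: 3750 new terms (running total: 4686)
Depth 5: 18750 new terms (running total: 23436)
Depth 6: 93750 new terms (running total: 117186)
Depth 7: 468750 new terms (running total: 585936)
Depth 8: 2343750 new terms (running total: 2929686)
Total distinct ground terms = 2929686

2929686


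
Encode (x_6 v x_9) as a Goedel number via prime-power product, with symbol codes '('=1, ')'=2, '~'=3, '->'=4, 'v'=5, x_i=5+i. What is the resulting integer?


Formula: (x_6 v x_9)
Symbol codes: [1, 11, 5, 14, 2]
Primes: [2, 3, 5, 7, 11]
p_1^1 = 2^1 = 2
p_2^11 = 3^11 = 177147
p_3^5 = 5^5 = 3125
p_4^14 = 7^14 = 678223072849
p_5^2 = 11^2 = 121
Product = 90859794406273738518750

90859794406273738518750


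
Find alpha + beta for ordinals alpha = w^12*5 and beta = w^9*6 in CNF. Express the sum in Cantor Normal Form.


Ordinal addition w^12*5 + w^9*6:
Leading exponent of alpha (12) > leading exponent of beta (9).
Since alpha's term has higher exponent than beta's leading term,
the sum is simply alpha followed by beta.
Result = w^12*5 + w^9*6

w^12*5 + w^9*6


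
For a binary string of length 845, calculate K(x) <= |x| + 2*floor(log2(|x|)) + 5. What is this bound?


floor(log2(845)) = 9
2 * 9 = 18
K(x) <= 845 + 18 + 5 = 868

868


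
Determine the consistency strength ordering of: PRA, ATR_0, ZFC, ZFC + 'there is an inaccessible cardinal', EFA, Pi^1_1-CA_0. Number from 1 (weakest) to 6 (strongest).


Ordering by consistency strength:
1. EFA
2. PRA
3. ATR_0
4. Pi^1_1-CA_0
5. ZFC
6. ZFC + 'there is an inaccessible cardinal'


PRA=2, ATR_0=3, ZFC=5, ZFC + 'there is an inaccessible cardinal'=6, EFA=1, Pi^1_1-CA_0=4


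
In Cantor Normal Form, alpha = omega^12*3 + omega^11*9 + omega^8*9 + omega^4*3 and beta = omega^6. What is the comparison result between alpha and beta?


Compare term by term from highest exponent:
alpha = omega^12*3 + omega^11*9 + omega^8*9 + omega^4*3
beta = omega^6
Term 1: alpha has omega^12*3, beta has omega^6*1
Term 2: alpha has omega^11*9, beta has omega^0*0
Term 3: alpha has omega^8*9, beta has omega^0*0
Term 4: alpha has omega^4*3, beta has omega^0*0
Result: alpha > beta

alpha > beta


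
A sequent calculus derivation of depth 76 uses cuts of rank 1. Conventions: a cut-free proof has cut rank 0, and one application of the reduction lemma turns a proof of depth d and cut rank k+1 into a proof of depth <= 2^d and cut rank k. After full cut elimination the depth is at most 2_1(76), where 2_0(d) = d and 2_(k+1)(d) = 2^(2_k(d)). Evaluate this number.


Each rank reduction sends depth d to at most 2^d; cut rank r needs r reductions.
2_0(76) = 76
2_1(76) = 2^76 = 75557863725914323419136
Cut-free depth bound = 75557863725914323419136

75557863725914323419136


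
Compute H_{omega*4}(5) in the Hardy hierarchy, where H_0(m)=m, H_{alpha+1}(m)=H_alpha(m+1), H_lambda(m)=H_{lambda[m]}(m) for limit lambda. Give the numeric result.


H_{omega*4}(5):
For the Hardy hierarchy, H_{omega*k}(n) = 2^k * n.
2^4 = 16.
16 * 5 = 80

80


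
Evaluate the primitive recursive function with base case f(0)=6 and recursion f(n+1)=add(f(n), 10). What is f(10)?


f(0) = 6
f(1) = add(f(0), 10) = add(6, 10) = 16
f(2) = add(f(1), 10) = add(16, 10) = 26
f(3) = add(f(2), 10) = add(26, 10) = 36
f(4) = add(f(3), 10) = add(36, 10) = 46
f(5) = add(f(4), 10) = add(46, 10) = 56
f(6) = add(f(5), 10) = add(56, 10) = 66
f(7) = add(f(6), 10) = add(66, 10) = 76
f(8) = add(f(7), 10) = add(76, 10) = 86
f(9) = add(f(8), 10) = add(86, 10) = 96
f(10) = add(f(9), 10) = add(96, 10) = 106


106


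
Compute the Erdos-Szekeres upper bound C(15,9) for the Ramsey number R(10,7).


R(10,7) <= C(10+7-2, 10-1) = C(15, 9)
C(15, 9) = 15! / (9! * 6!)
= 5005

5005


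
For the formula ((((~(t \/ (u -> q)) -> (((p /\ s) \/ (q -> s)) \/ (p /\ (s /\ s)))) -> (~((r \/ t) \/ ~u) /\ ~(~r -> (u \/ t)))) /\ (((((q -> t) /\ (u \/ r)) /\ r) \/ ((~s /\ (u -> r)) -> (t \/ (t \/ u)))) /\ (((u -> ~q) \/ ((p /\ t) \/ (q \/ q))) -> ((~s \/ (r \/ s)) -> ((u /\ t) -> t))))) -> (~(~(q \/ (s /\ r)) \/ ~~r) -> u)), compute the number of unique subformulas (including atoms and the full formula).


Formula: ((((~(t \/ (u -> q)) -> (((p /\ s) \/ (q -> s)) \/ (p /\ (s /\ s)))) -> (~((r \/ t) \/ ~u) /\ ~(~r -> (u \/ t)))) /\ (((((q -> t) /\ (u \/ r)) /\ r) \/ ((~s /\ (u -> r)) -> (t \/ (t \/ u)))) /\ (((u -> ~q) \/ ((p /\ t) \/ (q \/ q))) -> ((~s \/ (r \/ s)) -> ((u /\ t) -> t))))) -> (~(~(q \/ (s /\ r)) \/ ~~r) -> u))
Subformulas found:
  1. r
  2. p
  3. q
  4. u
  5. s
  6. t
  7. ~u
  8. ~s
  9. ~r
  10. ~q
  11. ~~r
  12. (u -> q)
  13. (t \/ u)
  14. (r \/ s)
  15. (s /\ s)
  16. (u /\ t)
  17. (u \/ t)
  18. (s /\ r)
  19. (q -> t)
  20. (p /\ t)
  21. (q -> s)
  22. (p /\ s)
  23. (r \/ t)
  24. (u -> r)
  25. (q \/ q)
  26. (u \/ r)
  27. (u -> ~q)
  28. (t \/ (t \/ u))
  29. (p /\ (s /\ s))
  30. (t \/ (u -> q))
  31. ((u /\ t) -> t)
  32. (q \/ (s /\ r))
  33. ~(t \/ (u -> q))
  34. (~r -> (u \/ t))
  35. (~s \/ (r \/ s))
  36. ~(q \/ (s /\ r))
  37. ((r \/ t) \/ ~u)
  38. (~s /\ (u -> r))
  39. ~((r \/ t) \/ ~u)
  40. ~(~r -> (u \/ t))
  41. ((q -> t) /\ (u \/ r))
  42. ((p /\ t) \/ (q \/ q))
  43. ((p /\ s) \/ (q -> s))
  44. (~(q \/ (s /\ r)) \/ ~~r)
  45. ~(~(q \/ (s /\ r)) \/ ~~r)
  46. (((q -> t) /\ (u \/ r)) /\ r)
  47. (~(~(q \/ (s /\ r)) \/ ~~r) -> u)
  48. ((~s \/ (r \/ s)) -> ((u /\ t) -> t))
  49. ((u -> ~q) \/ ((p /\ t) \/ (q \/ q)))
  50. ((~s /\ (u -> r)) -> (t \/ (t \/ u)))
  51. (~((r \/ t) \/ ~u) /\ ~(~r -> (u \/ t)))
  52. (((p /\ s) \/ (q -> s)) \/ (p /\ (s /\ s)))
  53. (~(t \/ (u -> q)) -> (((p /\ s) \/ (q -> s)) \/ (p /\ (s /\ s))))
  54. ((((q -> t) /\ (u \/ r)) /\ r) \/ ((~s /\ (u -> r)) -> (t \/ (t \/ u))))
  55. (((u -> ~q) \/ ((p /\ t) \/ (q \/ q))) -> ((~s \/ (r \/ s)) -> ((u /\ t) -> t)))
  56. ((~(t \/ (u -> q)) -> (((p /\ s) \/ (q -> s)) \/ (p /\ (s /\ s)))) -> (~((r \/ t) \/ ~u) /\ ~(~r -> (u \/ t))))
  57. (((((q -> t) /\ (u \/ r)) /\ r) \/ ((~s /\ (u -> r)) -> (t \/ (t \/ u)))) /\ (((u -> ~q) \/ ((p /\ t) \/ (q \/ q))) -> ((~s \/ (r \/ s)) -> ((u /\ t) -> t))))
  58. (((~(t \/ (u -> q)) -> (((p /\ s) \/ (q -> s)) \/ (p /\ (s /\ s)))) -> (~((r \/ t) \/ ~u) /\ ~(~r -> (u \/ t)))) /\ (((((q -> t) /\ (u \/ r)) /\ r) \/ ((~s /\ (u -> r)) -> (t \/ (t \/ u)))) /\ (((u -> ~q) \/ ((p /\ t) \/ (q \/ q))) -> ((~s \/ (r \/ s)) -> ((u /\ t) -> t)))))
  59. ((((~(t \/ (u -> q)) -> (((p /\ s) \/ (q -> s)) \/ (p /\ (s /\ s)))) -> (~((r \/ t) \/ ~u) /\ ~(~r -> (u \/ t)))) /\ (((((q -> t) /\ (u \/ r)) /\ r) \/ ((~s /\ (u -> r)) -> (t \/ (t \/ u)))) /\ (((u -> ~q) \/ ((p /\ t) \/ (q \/ q))) -> ((~s \/ (r \/ s)) -> ((u /\ t) -> t))))) -> (~(~(q \/ (s /\ r)) \/ ~~r) -> u))
Total distinct subformulas = 59

59


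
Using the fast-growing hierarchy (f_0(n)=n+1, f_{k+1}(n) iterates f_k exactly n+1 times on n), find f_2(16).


f_2(16) = f_1^17(16)
f_1(m) = 2m + 1.
Iterating: f_1^k(n) = 2^k*(n+1) - 1.
f_2(16) = 2^17*(16+1) - 1 = 131072*17 - 1 = 2228223

2228223


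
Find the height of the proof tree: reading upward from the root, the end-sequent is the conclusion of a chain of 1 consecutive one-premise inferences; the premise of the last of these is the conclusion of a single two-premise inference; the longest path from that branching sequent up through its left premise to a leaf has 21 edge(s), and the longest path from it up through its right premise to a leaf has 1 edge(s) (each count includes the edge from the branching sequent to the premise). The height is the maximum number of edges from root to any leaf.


Longest path through the left premise: 21 edges (measured from the branching sequent)
Longest path through the right premise: 1 edges
Height of the subtree rooted at the branching sequent: max(21, 1) = 21
The branching sequent sits 1 edges above the root (the chain of one-premise inferences), so height = 21 + 1 = 22

22


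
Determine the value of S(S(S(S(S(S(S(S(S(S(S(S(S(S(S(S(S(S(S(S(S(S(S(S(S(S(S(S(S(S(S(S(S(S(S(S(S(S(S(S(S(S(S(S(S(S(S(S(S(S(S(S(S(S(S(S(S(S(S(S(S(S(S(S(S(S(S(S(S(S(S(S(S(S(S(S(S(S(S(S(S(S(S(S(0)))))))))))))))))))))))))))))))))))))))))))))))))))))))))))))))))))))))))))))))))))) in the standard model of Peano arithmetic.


Counting successors applied to 0:
84 applications of S to 0 = 84

84


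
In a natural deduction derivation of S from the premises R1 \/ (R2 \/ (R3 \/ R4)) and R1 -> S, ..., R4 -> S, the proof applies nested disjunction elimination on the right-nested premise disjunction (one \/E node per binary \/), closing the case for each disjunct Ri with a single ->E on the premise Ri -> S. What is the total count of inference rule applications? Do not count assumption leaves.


The premise R1 \/ (R2 \/ (R3 \/ R4)) contains 4 disjuncts, hence 3 binary \/ connectives.
- Each binary \/ is eliminated once: 3 \/E nodes.
- Each of the 4 cases Ri derives S by one ->E with Ri -> S: 4 ->E nodes.
Total = 3 + 4 = 7

7


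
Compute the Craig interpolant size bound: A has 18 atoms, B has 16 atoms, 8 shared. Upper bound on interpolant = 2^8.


Shared atoms = 8
Craig interpolant size bound = 2^8
= 256

256


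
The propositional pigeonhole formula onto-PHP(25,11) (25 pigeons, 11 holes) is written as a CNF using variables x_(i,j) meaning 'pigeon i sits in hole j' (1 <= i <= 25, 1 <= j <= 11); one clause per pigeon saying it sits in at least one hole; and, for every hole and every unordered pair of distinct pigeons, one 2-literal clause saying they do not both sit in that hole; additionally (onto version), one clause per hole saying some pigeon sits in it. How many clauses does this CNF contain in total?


onto-PHP(25,11): 25 pigeons, 11 holes, 25*11 = 275 variables.
- pigeon clauses: one per pigeon -> 25 clauses
- hole clauses: 11 holes * C(25,2) = 11 * 300 -> 3300 clauses
- onto clauses: one per hole -> 11 clauses
Total clauses = 25 + 3300 + 11 = 3336

3336


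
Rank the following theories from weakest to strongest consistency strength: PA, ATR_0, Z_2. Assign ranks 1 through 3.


Ordering by consistency strength:
1. PA
2. ATR_0
3. Z_2


PA=1, ATR_0=2, Z_2=3


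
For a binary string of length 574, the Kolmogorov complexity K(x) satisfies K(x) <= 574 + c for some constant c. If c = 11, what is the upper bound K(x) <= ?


K(x) <= |x| + c = 574 + 11 = 585

585


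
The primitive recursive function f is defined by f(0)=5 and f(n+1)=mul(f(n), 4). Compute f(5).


f(0) = 5
f(1) = mul(f(0), 4) = mul(5, 4) = 20
f(2) = mul(f(1), 4) = mul(20, 4) = 80
f(3) = mul(f(2), 4) = mul(80, 4) = 320
f(4) = mul(f(3), 4) = mul(320, 4) = 1280
f(5) = mul(f(4), 4) = mul(1280, 4) = 5120


5120


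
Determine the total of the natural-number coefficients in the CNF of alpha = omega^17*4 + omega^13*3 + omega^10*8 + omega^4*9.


CNF: omega^17*4 + omega^13*3 + omega^10*8 + omega^4*9
Coefficients: 4 + 3 + 8 + 9 = 24

24


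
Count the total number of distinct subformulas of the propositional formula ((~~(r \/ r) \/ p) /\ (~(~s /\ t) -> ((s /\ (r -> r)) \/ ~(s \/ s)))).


Formula: ((~~(r \/ r) \/ p) /\ (~(~s /\ t) -> ((s /\ (r -> r)) \/ ~(s \/ s))))
Subformulas found:
  1. r
  2. s
  3. t
  4. p
  5. ~s
  6. (s \/ s)
  7. (r \/ r)
  8. (r -> r)
  9. ~(s \/ s)
  10. ~(r \/ r)
  11. (~s /\ t)
  12. ~(~s /\ t)
  13. ~~(r \/ r)
  14. (s /\ (r -> r))
  15. (~~(r \/ r) \/ p)
  16. ((s /\ (r -> r)) \/ ~(s \/ s))
  17. (~(~s /\ t) -> ((s /\ (r -> r)) \/ ~(s \/ s)))
  18. ((~~(r \/ r) \/ p) /\ (~(~s /\ t) -> ((s /\ (r -> r)) \/ ~(s \/ s))))
Total distinct subformulas = 18

18


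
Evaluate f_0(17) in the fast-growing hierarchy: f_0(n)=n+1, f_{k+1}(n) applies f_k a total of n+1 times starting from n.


f_0(17) = 17 + 1 = 18

18


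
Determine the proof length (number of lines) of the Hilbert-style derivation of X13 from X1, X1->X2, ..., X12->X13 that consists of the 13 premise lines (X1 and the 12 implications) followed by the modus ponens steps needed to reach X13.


We have 13 premise lines: X1 and 12 implications.
Each implication is detached once by MP, giving 12 MP lines.
13 premise lines + 12 MP lines = 25 total lines.

25


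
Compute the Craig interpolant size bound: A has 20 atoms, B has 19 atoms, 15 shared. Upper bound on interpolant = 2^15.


Shared atoms = 15
Craig interpolant size bound = 2^15
= 32768

32768


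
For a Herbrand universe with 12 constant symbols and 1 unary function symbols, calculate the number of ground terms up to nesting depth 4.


Herbrand terms by depth:
Depth 0: 12 constants
Depth 1: 12 new terms (running total: 24)
Depth 2: 12 new terms (running total: 36)
Depth 3: 12 new terms (running total: 48)
Depth 4: 12 new terms (running total: 60)
Total distinct ground terms = 60

60


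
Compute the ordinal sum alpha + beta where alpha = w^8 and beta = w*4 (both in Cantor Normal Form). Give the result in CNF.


Ordinal addition w^8 + w*4:
Leading exponent of alpha (8) > leading exponent of beta (1).
Since alpha's term has higher exponent than beta's leading term,
the sum is simply alpha followed by beta.
Result = w^8 + w*4

w^8 + w*4


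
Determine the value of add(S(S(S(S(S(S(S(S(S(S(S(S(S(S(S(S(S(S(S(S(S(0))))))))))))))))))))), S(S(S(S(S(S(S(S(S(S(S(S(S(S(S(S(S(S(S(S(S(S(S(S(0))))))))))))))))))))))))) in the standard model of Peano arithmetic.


add(S^21(0), S^24(0)):
S^21(0) = 21
S^24(0) = 24
21 + 24 = 45

45


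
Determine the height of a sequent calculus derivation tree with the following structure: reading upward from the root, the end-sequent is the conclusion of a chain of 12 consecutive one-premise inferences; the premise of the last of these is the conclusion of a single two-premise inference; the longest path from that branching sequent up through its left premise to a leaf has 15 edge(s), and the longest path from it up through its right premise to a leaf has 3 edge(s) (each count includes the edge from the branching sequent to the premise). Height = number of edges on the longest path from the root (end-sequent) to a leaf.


Longest path through the left premise: 15 edges (measured from the branching sequent)
Longest path through the right premise: 3 edges
Height of the subtree rooted at the branching sequent: max(15, 3) = 15
The branching sequent sits 12 edges above the root (the chain of one-premise inferences), so height = 15 + 12 = 27

27


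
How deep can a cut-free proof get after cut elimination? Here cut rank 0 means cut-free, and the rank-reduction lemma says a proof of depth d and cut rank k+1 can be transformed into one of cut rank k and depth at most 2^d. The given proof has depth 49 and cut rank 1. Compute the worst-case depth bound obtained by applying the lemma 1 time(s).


Each rank reduction sends depth d to at most 2^d; cut rank r needs r reductions.
2_0(49) = 49
2_1(49) = 2^49 = 562949953421312
Cut-free depth bound = 562949953421312

562949953421312


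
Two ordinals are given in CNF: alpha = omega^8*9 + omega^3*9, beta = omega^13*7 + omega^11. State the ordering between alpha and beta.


Compare term by term from highest exponent:
alpha = omega^8*9 + omega^3*9
beta = omega^13*7 + omega^11
Term 1: alpha has omega^8*9, beta has omega^13*7
Term 2: alpha has omega^3*9, beta has omega^11*1
Result: alpha < beta

alpha < beta


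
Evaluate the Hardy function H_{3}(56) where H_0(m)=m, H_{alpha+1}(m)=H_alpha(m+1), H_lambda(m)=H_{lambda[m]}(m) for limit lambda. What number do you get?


H_3(56):
For finite ordinals k, H_k(n) = n + k (each successor step adds 1).
H_3(56) = 56 + 3 = 59

59


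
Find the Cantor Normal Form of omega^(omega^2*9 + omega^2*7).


omega^(omega^2*9 + omega^2*7):
Both terms of the exponent have the same exponent 2, so they merge: omega^2*9 + omega^2*7 = omega^2*(9+7) = omega^2*16.
omega raised to a CNF ordinal is a single CNF term: Result = omega^(omega^2*16)

omega^(omega^2*16)


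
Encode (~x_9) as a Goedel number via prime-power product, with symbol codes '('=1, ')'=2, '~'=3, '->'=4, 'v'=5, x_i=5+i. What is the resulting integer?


Formula: (~x_9)
Symbol codes: [1, 3, 14, 2]
Primes: [2, 3, 5, 7]
p_1^1 = 2^1 = 2
p_2^3 = 3^3 = 27
p_3^14 = 5^14 = 6103515625
p_4^2 = 7^2 = 49
Product = 16149902343750

16149902343750


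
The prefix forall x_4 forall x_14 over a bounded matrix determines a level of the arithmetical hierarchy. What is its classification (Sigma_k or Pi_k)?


Leading quantifier is forall, so the class is Pi.
Number of quantifier blocks = alternations + 1 = 0 + 1 = 1.
Classification: Pi_1

Pi_1


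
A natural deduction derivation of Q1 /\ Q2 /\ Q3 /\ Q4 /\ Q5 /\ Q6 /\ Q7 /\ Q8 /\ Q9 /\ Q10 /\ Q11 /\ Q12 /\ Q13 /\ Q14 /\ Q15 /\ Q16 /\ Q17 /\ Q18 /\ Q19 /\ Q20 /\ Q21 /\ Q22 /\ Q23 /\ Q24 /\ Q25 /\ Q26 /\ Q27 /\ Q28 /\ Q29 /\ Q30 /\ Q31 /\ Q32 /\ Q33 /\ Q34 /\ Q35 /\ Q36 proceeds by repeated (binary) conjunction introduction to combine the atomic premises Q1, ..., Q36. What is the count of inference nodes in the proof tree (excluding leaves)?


The target conjunction has 36 conjuncts, i.e. 35 binary /\ connectives.
Each conjunction-intro joins two pieces, so 36 atoms require 36-1 = 35 applications.
Total inference nodes = 35

35


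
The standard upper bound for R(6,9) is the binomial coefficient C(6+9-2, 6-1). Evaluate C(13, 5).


R(6,9) <= C(6+9-2, 6-1) = C(13, 5)
C(13, 5) = 13! / (5! * 8!)
= 1287

1287


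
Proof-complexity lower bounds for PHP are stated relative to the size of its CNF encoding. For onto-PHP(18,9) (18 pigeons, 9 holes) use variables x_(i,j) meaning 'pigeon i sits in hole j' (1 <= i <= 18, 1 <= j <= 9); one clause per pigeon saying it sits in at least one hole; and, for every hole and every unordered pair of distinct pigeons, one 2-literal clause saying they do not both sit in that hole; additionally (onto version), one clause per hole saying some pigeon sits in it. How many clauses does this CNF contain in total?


onto-PHP(18,9): 18 pigeons, 9 holes, 18*9 = 162 variables.
- pigeon clauses: one per pigeon -> 18 clauses
- hole clauses: 9 holes * C(18,2) = 9 * 153 -> 1377 clauses
- onto clauses: one per hole -> 9 clauses
Total clauses = 18 + 1377 + 9 = 1404

1404


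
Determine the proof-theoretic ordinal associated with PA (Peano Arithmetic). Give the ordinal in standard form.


The proof-theoretic ordinal of PA (Peano Arithmetic) is a standard result in ordinal analysis.
This ordinal is the supremum of order types of primitive recursive well-orderings
that the theory can prove to be well-ordered.
For PA (Peano Arithmetic), the proof-theoretic ordinal is epsilon_0.

epsilon_0


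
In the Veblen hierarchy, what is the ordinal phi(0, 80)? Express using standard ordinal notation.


phi(0, 80):
phi(0, beta) = omega^beta by definition.
phi(0, 80) = omega^80

omega^80


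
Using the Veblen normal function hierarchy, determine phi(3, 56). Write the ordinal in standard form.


phi(3, 56):
phi(3, beta) = eta_beta (the beta-th eta number, fixed point of zeta).
phi(3, 56) = eta_56

eta_56


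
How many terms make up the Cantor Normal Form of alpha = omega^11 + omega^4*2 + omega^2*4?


CNF: omega^11 + omega^4*2 + omega^2*4
Count the summands separated by '+':
  term 1: omega^11
  term 2: omega^4*2
  term 3: omega^2*4
Total terms = 3

3


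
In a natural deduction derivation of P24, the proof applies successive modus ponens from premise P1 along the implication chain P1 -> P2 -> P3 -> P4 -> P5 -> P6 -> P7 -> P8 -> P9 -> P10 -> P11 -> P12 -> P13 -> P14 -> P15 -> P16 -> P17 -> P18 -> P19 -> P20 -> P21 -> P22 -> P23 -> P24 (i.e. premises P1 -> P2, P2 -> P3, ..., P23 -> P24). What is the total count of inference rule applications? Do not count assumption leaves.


We have a chain: P1 -> P2 -> P3 -> P4 -> P5 -> P6 -> P7 -> P8 -> P9 -> P10 -> P11 -> P12 -> P13 -> P14 -> P15 -> P16 -> P17 -> P18 -> P19 -> P20 -> P21 -> P22 -> P23 -> P24.
Each modus ponens application produces the next variable.
The chain has 24 propositions, so 24-1 = 23 modus ponens steps.
Total inference nodes = 23

23


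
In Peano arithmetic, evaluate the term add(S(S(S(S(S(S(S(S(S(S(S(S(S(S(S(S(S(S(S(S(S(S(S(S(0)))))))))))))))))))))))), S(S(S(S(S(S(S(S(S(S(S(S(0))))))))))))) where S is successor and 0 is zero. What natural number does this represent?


add(S^24(0), S^12(0)):
S^24(0) = 24
S^12(0) = 12
24 + 12 = 36

36


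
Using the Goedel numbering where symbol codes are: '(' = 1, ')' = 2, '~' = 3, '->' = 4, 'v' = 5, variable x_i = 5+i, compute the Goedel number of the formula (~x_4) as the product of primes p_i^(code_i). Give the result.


Formula: (~x_4)
Symbol codes: [1, 3, 9, 2]
Primes: [2, 3, 5, 7]
p_1^1 = 2^1 = 2
p_2^3 = 3^3 = 27
p_3^9 = 5^9 = 1953125
p_4^2 = 7^2 = 49
Product = 5167968750

5167968750


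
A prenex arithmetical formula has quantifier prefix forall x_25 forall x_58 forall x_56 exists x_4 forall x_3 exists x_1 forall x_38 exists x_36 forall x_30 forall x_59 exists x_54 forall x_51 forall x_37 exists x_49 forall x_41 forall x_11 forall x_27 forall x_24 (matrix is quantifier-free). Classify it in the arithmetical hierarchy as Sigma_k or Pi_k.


Leading quantifier is forall, so the class is Pi.
Number of quantifier blocks = alternations + 1 = 10 + 1 = 11.
Classification: Pi_11

Pi_11


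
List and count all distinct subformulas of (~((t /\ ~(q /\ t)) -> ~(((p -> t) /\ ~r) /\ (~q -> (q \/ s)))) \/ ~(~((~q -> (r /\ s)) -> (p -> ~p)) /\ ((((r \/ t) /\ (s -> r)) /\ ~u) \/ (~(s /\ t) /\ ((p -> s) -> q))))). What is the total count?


Formula: (~((t /\ ~(q /\ t)) -> ~(((p -> t) /\ ~r) /\ (~q -> (q \/ s)))) \/ ~(~((~q -> (r /\ s)) -> (p -> ~p)) /\ ((((r \/ t) /\ (s -> r)) /\ ~u) \/ (~(s /\ t) /\ ((p -> s) -> q)))))
Subformulas found:
  1. r
  2. p
  3. q
  4. u
  5. s
  6. t
  7. ~p
  8. ~u
  9. ~r
  10. ~q
  11. (s -> r)
  12. (s /\ t)
  13. (q /\ t)
  14. (r /\ s)
  15. (q \/ s)
  16. (p -> s)
  17. (r \/ t)
  18. (p -> t)
  19. ~(q /\ t)
  20. ~(s /\ t)
  21. (p -> ~p)
  22. ((p -> s) -> q)
  23. ((p -> t) /\ ~r)
  24. (t /\ ~(q /\ t))
  25. (~q -> (q \/ s))
  26. (~q -> (r /\ s))
  27. ((r \/ t) /\ (s -> r))
  28. (~(s /\ t) /\ ((p -> s) -> q))
  29. (((r \/ t) /\ (s -> r)) /\ ~u)
  30. ((~q -> (r /\ s)) -> (p -> ~p))
  31. ~((~q -> (r /\ s)) -> (p -> ~p))
  32. (((p -> t) /\ ~r) /\ (~q -> (q \/ s)))
  33. ~(((p -> t) /\ ~r) /\ (~q -> (q \/ s)))
  34. ((t /\ ~(q /\ t)) -> ~(((p -> t) /\ ~r) /\ (~q -> (q \/ s))))
  35. ~((t /\ ~(q /\ t)) -> ~(((p -> t) /\ ~r) /\ (~q -> (q \/ s))))
  36. ((((r \/ t) /\ (s -> r)) /\ ~u) \/ (~(s /\ t) /\ ((p -> s) -> q)))
  37. (~((~q -> (r /\ s)) -> (p -> ~p)) /\ ((((r \/ t) /\ (s -> r)) /\ ~u) \/ (~(s /\ t) /\ ((p -> s) -> q))))
  38. ~(~((~q -> (r /\ s)) -> (p -> ~p)) /\ ((((r \/ t) /\ (s -> r)) /\ ~u) \/ (~(s /\ t) /\ ((p -> s) -> q))))
  39. (~((t /\ ~(q /\ t)) -> ~(((p -> t) /\ ~r) /\ (~q -> (q \/ s)))) \/ ~(~((~q -> (r /\ s)) -> (p -> ~p)) /\ ((((r \/ t) /\ (s -> r)) /\ ~u) \/ (~(s /\ t) /\ ((p -> s) -> q)))))
Total distinct subformulas = 39

39


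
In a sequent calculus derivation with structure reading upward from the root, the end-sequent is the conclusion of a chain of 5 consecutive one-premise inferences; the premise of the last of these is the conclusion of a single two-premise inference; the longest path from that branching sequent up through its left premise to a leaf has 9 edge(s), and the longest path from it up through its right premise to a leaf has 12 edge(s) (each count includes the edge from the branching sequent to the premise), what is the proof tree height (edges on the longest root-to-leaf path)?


Longest path through the left premise: 9 edges (measured from the branching sequent)
Longest path through the right premise: 12 edges
Height of the subtree rooted at the branching sequent: max(9, 12) = 12
The branching sequent sits 5 edges above the root (the chain of one-premise inferences), so height = 12 + 5 = 17

17


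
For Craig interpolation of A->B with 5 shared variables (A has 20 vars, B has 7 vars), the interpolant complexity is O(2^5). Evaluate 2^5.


Shared atoms = 5
Craig interpolant size bound = 2^5
= 32

32


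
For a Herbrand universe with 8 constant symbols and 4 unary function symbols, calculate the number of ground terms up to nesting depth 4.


Herbrand terms by depth:
Depth 0: 8 constants
Depth 1: 32 new terms (running total: 40)
Depth 2: 128 new terms (running total: 168)
Depth 3: 512 new terms (running total: 680)
Depth 4: 2048 new terms (running total: 2728)
Total distinct ground terms = 2728

2728


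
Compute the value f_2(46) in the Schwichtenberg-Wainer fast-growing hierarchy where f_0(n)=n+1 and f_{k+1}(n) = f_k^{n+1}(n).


f_2(46) = f_1^47(46)
f_1(m) = 2m + 1.
Iterating: f_1^k(n) = 2^k*(n+1) - 1.
f_2(46) = 2^47*(46+1) - 1 = 140737488355328*47 - 1 = 6614661952700415

6614661952700415


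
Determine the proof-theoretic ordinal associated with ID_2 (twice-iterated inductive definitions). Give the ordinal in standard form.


The proof-theoretic ordinal of ID_2 (twice-iterated inductive definitions) is a standard result in ordinal analysis.
This ordinal is the supremum of order types of primitive recursive well-orderings
that the theory can prove to be well-ordered.
For ID_2 (twice-iterated inductive definitions), the proof-theoretic ordinal is psi_0(epsilon_{Omega_2+1}).

psi_0(epsilon_{Omega_2+1})


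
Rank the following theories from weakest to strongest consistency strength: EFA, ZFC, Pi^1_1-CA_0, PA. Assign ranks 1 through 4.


Ordering by consistency strength:
1. EFA
2. PA
3. Pi^1_1-CA_0
4. ZFC


EFA=1, ZFC=4, Pi^1_1-CA_0=3, PA=2


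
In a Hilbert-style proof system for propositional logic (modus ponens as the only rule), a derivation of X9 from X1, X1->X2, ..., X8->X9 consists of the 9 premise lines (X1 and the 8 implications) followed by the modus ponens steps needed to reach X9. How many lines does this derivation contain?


We have 9 premise lines: X1 and 8 implications.
Each implication is detached once by MP, giving 8 MP lines.
9 premise lines + 8 MP lines = 17 total lines.

17


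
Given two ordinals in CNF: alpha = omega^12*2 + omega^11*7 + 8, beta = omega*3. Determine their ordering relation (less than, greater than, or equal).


Compare term by term from highest exponent:
alpha = omega^12*2 + omega^11*7 + 8
beta = omega*3
Term 1: alpha has omega^12*2, beta has omega^1*3
Term 2: alpha has omega^11*7, beta has omega^0*0
Term 3: alpha has omega^0*8, beta has omega^0*0
Result: alpha > beta

alpha > beta


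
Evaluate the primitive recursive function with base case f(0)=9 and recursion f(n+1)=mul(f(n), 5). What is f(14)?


f(0) = 9
f(1) = mul(f(0), 5) = mul(9, 5) = 45
f(2) = mul(f(1), 5) = mul(45, 5) = 225
f(3) = mul(f(2), 5) = mul(225, 5) = 1125
f(4) = mul(f(3), 5) = mul(1125, 5) = 5625
f(5) = mul(f(4), 5) = mul(5625, 5) = 28125
f(6) = mul(f(5), 5) = mul(28125, 5) = 140625
f(7) = mul(f(6), 5) = mul(140625, 5) = 703125
f(8) = mul(f(7), 5) = mul(703125, 5) = 3515625
f(9) = mul(f(8), 5) = mul(3515625, 5) = 17578125
f(10) = mul(f(9), 5) = mul(17578125, 5) = 87890625
f(11) = mul(f(10), 5) = mul(87890625, 5) = 439453125
f(12) = mul(f(11), 5) = mul(439453125, 5) = 2197265625
f(13) = mul(f(12), 5) = mul(2197265625, 5) = 10986328125
f(14) = mul(f(13), 5) = mul(10986328125, 5) = 54931640625


54931640625


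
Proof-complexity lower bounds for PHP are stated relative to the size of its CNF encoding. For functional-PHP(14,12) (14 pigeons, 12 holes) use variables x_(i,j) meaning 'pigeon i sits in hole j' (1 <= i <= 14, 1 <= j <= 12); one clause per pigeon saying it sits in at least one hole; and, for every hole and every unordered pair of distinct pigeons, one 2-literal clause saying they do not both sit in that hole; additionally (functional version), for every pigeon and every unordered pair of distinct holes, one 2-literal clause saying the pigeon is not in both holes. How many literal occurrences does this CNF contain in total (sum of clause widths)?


functional-PHP(14,12): 14 pigeons, 12 holes, 14*12 = 168 variables.
- pigeon clauses: one per pigeon -> 14 clauses of width 12 -> 168 literals
- hole clauses: 12 holes * C(14,2) = 12 * 91 -> 1092 clauses of width 2 -> 2184 literals
- functional clauses: 14 pigeons * C(12,2) = 14 * 66 -> 924 clauses of width 2 -> 1848 literals
Total literal occurrences = 168 + 2184 + 1848 = 4200

4200


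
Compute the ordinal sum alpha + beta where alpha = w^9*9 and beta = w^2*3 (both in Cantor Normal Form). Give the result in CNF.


Ordinal addition w^9*9 + w^2*3:
Leading exponent of alpha (9) > leading exponent of beta (2).
Since alpha's term has higher exponent than beta's leading term,
the sum is simply alpha followed by beta.
Result = w^9*9 + w^2*3

w^9*9 + w^2*3


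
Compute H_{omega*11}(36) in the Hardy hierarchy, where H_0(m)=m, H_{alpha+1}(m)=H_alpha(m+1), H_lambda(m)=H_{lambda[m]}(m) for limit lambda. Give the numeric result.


H_{omega*11}(36):
For the Hardy hierarchy, H_{omega*k}(n) = 2^k * n.
2^11 = 2048.
2048 * 36 = 73728

73728


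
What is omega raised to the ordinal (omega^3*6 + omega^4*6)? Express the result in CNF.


omega^(omega^3*6 + omega^4*6):
In ordinal addition a term is absorbed by a following term of strictly larger exponent: 3 < 4, so omega^3*6 + omega^4*6 = omega^4*6.
omega raised to a CNF ordinal is a single CNF term: Result = omega^(omega^4*6)

omega^(omega^4*6)


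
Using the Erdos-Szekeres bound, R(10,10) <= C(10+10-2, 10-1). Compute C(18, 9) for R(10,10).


R(10,10) <= C(10+10-2, 10-1) = C(18, 9)
C(18, 9) = 18! / (9! * 9!)
= 48620

48620


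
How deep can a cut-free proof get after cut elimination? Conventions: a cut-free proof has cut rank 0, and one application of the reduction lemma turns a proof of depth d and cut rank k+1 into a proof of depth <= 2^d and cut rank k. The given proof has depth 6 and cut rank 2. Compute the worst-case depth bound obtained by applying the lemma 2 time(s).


Each rank reduction sends depth d to at most 2^d; cut rank r needs r reductions.
2_0(6) = 6
2_1(6) = 2^6 = 64
2_2(6) = 2^64 = 18446744073709551616
Cut-free depth bound = 18446744073709551616

18446744073709551616


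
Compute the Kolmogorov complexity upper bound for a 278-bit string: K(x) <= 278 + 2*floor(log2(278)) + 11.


floor(log2(278)) = 8
2 * 8 = 16
K(x) <= 278 + 16 + 11 = 305

305


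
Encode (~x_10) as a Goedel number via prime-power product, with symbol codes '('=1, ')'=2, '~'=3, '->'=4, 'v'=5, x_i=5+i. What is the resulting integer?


Formula: (~x_10)
Symbol codes: [1, 3, 15, 2]
Primes: [2, 3, 5, 7]
p_1^1 = 2^1 = 2
p_2^3 = 3^3 = 27
p_3^15 = 5^15 = 30517578125
p_4^2 = 7^2 = 49
Product = 80749511718750

80749511718750


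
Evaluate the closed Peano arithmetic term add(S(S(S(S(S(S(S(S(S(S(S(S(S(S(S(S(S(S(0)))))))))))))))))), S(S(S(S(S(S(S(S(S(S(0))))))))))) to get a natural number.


add(S^18(0), S^10(0)):
S^18(0) = 18
S^10(0) = 10
18 + 10 = 28

28


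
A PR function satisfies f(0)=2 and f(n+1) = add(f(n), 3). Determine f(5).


f(0) = 2
f(1) = add(f(0), 3) = add(2, 3) = 5
f(2) = add(f(1), 3) = add(5, 3) = 8
f(3) = add(f(2), 3) = add(8, 3) = 11
f(4) = add(f(3), 3) = add(11, 3) = 14
f(5) = add(f(4), 3) = add(14, 3) = 17


17


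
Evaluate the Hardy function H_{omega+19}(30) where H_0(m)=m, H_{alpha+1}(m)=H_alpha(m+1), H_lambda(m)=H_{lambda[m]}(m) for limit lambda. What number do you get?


H_{omega+19}(30):
Unwind the 19 successor steps: H_{omega+19}(30) = H_omega(30+19) = H_omega(49).
H_omega(m) = H_m(m) = m + m = 2m.
Result = 2 * 49 = 98

98
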